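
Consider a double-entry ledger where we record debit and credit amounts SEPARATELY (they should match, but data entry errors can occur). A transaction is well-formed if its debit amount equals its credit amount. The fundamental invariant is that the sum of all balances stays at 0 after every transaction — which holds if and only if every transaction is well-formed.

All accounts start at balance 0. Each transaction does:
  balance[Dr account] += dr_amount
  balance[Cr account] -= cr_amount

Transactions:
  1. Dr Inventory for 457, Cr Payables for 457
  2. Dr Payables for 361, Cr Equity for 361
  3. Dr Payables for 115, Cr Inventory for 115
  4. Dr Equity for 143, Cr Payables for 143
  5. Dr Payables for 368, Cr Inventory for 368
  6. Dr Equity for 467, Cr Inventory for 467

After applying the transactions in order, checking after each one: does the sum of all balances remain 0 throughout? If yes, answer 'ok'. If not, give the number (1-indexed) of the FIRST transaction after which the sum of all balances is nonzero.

Answer: ok

Derivation:
After txn 1: dr=457 cr=457 sum_balances=0
After txn 2: dr=361 cr=361 sum_balances=0
After txn 3: dr=115 cr=115 sum_balances=0
After txn 4: dr=143 cr=143 sum_balances=0
After txn 5: dr=368 cr=368 sum_balances=0
After txn 6: dr=467 cr=467 sum_balances=0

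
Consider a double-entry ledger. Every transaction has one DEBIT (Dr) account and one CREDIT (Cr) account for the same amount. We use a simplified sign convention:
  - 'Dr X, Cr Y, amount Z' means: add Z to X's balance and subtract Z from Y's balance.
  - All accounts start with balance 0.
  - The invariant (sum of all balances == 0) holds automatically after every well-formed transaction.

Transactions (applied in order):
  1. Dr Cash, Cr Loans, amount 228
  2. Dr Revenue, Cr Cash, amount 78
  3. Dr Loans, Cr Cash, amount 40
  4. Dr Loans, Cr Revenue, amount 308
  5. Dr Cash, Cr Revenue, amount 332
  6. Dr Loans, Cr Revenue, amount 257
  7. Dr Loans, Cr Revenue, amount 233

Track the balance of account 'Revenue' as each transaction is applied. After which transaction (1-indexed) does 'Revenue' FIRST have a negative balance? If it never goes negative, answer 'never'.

After txn 1: Revenue=0
After txn 2: Revenue=78
After txn 3: Revenue=78
After txn 4: Revenue=-230

Answer: 4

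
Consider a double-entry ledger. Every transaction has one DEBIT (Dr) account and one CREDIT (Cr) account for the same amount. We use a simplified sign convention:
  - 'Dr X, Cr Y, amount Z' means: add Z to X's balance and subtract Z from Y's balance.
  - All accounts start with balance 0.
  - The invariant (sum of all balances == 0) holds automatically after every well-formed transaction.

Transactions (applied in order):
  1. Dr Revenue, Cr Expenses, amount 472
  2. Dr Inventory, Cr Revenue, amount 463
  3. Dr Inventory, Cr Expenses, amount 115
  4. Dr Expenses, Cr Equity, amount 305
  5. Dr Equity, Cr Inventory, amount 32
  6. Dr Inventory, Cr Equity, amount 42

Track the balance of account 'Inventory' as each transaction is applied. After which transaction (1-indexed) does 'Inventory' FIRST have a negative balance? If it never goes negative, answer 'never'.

After txn 1: Inventory=0
After txn 2: Inventory=463
After txn 3: Inventory=578
After txn 4: Inventory=578
After txn 5: Inventory=546
After txn 6: Inventory=588

Answer: never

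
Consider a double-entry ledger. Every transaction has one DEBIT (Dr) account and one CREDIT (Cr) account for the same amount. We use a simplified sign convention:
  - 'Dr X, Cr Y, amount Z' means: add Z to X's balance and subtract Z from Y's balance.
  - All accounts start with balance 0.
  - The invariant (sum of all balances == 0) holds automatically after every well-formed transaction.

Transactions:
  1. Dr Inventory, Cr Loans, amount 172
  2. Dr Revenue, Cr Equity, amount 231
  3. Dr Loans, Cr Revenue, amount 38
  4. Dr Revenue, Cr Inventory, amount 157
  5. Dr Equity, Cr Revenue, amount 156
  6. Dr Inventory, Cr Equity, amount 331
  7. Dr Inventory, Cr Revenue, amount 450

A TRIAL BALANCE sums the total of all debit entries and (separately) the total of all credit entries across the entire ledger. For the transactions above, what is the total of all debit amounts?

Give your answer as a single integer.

Txn 1: debit+=172
Txn 2: debit+=231
Txn 3: debit+=38
Txn 4: debit+=157
Txn 5: debit+=156
Txn 6: debit+=331
Txn 7: debit+=450
Total debits = 1535

Answer: 1535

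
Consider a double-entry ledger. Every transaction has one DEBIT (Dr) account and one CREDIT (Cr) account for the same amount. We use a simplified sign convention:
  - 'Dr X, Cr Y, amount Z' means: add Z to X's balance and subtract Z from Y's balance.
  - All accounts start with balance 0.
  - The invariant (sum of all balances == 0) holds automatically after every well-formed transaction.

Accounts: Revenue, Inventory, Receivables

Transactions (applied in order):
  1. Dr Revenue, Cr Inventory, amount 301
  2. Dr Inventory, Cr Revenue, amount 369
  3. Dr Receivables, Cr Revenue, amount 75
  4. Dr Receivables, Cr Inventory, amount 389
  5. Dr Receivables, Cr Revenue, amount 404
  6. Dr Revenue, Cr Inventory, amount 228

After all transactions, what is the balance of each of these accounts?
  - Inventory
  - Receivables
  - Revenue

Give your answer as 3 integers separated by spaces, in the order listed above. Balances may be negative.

Answer: -549 868 -319

Derivation:
After txn 1 (Dr Revenue, Cr Inventory, amount 301): Inventory=-301 Revenue=301
After txn 2 (Dr Inventory, Cr Revenue, amount 369): Inventory=68 Revenue=-68
After txn 3 (Dr Receivables, Cr Revenue, amount 75): Inventory=68 Receivables=75 Revenue=-143
After txn 4 (Dr Receivables, Cr Inventory, amount 389): Inventory=-321 Receivables=464 Revenue=-143
After txn 5 (Dr Receivables, Cr Revenue, amount 404): Inventory=-321 Receivables=868 Revenue=-547
After txn 6 (Dr Revenue, Cr Inventory, amount 228): Inventory=-549 Receivables=868 Revenue=-319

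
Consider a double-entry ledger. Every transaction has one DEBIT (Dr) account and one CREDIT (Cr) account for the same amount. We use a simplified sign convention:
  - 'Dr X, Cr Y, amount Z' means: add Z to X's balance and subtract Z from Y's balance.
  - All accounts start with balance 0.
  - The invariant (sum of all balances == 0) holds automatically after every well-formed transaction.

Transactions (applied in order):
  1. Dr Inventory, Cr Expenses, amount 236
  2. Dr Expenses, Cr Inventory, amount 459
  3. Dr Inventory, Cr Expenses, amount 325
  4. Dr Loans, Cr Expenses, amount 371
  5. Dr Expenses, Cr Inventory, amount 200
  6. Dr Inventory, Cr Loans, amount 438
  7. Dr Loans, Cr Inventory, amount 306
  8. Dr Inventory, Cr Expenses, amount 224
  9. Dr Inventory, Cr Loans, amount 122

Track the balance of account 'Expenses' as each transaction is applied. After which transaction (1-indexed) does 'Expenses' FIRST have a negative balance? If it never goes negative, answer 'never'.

After txn 1: Expenses=-236

Answer: 1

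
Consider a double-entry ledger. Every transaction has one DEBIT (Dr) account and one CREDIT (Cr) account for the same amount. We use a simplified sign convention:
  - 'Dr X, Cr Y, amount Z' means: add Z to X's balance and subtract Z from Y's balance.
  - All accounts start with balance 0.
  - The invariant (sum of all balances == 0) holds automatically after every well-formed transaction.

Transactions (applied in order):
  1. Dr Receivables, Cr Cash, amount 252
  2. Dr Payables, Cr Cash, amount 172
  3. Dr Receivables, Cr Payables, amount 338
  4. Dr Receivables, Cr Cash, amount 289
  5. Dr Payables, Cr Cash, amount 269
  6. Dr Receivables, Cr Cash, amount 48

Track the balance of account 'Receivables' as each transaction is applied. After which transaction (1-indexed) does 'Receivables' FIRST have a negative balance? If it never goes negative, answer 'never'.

After txn 1: Receivables=252
After txn 2: Receivables=252
After txn 3: Receivables=590
After txn 4: Receivables=879
After txn 5: Receivables=879
After txn 6: Receivables=927

Answer: never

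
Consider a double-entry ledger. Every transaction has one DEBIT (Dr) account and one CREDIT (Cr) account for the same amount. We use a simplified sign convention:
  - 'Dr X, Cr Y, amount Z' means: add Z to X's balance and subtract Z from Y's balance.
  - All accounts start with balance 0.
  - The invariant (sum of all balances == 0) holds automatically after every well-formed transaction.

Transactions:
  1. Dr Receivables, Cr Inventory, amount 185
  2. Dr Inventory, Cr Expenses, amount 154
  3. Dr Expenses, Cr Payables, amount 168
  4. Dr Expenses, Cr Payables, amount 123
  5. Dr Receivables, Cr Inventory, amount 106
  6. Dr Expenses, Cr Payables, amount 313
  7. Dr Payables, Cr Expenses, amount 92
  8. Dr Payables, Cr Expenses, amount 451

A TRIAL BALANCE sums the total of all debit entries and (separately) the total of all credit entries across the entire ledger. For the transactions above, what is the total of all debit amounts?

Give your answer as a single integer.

Txn 1: debit+=185
Txn 2: debit+=154
Txn 3: debit+=168
Txn 4: debit+=123
Txn 5: debit+=106
Txn 6: debit+=313
Txn 7: debit+=92
Txn 8: debit+=451
Total debits = 1592

Answer: 1592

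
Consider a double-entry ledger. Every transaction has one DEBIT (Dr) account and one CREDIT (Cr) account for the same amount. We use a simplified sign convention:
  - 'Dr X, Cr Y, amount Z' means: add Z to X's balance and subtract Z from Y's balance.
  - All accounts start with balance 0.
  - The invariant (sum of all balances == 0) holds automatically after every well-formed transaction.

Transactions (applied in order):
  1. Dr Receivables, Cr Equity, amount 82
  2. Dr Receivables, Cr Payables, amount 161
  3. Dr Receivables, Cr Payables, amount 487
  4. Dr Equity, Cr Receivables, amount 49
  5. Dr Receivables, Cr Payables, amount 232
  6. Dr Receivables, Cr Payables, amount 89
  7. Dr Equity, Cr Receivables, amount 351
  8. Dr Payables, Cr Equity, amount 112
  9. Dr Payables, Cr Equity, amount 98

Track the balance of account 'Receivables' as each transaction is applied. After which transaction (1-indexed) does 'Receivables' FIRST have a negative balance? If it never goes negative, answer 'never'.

Answer: never

Derivation:
After txn 1: Receivables=82
After txn 2: Receivables=243
After txn 3: Receivables=730
After txn 4: Receivables=681
After txn 5: Receivables=913
After txn 6: Receivables=1002
After txn 7: Receivables=651
After txn 8: Receivables=651
After txn 9: Receivables=651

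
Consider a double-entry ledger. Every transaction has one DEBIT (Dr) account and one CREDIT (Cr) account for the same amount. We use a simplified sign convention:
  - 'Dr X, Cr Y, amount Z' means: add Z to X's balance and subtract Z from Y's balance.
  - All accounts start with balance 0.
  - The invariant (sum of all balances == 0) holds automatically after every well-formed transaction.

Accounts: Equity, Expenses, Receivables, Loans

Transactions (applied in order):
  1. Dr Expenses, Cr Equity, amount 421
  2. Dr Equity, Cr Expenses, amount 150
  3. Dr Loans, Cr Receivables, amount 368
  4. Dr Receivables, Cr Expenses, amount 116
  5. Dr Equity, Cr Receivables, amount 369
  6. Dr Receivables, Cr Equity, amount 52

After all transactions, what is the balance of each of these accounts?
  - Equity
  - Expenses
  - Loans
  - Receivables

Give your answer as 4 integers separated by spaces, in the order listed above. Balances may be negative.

After txn 1 (Dr Expenses, Cr Equity, amount 421): Equity=-421 Expenses=421
After txn 2 (Dr Equity, Cr Expenses, amount 150): Equity=-271 Expenses=271
After txn 3 (Dr Loans, Cr Receivables, amount 368): Equity=-271 Expenses=271 Loans=368 Receivables=-368
After txn 4 (Dr Receivables, Cr Expenses, amount 116): Equity=-271 Expenses=155 Loans=368 Receivables=-252
After txn 5 (Dr Equity, Cr Receivables, amount 369): Equity=98 Expenses=155 Loans=368 Receivables=-621
After txn 6 (Dr Receivables, Cr Equity, amount 52): Equity=46 Expenses=155 Loans=368 Receivables=-569

Answer: 46 155 368 -569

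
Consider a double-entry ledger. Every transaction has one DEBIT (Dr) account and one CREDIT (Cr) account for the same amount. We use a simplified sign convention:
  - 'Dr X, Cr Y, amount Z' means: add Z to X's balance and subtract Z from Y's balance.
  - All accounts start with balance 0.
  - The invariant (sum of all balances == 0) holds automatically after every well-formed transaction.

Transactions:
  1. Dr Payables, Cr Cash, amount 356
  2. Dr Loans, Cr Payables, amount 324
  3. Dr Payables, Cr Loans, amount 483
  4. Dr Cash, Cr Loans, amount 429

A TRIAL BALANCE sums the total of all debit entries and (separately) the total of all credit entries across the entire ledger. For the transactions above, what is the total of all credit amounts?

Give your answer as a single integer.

Txn 1: credit+=356
Txn 2: credit+=324
Txn 3: credit+=483
Txn 4: credit+=429
Total credits = 1592

Answer: 1592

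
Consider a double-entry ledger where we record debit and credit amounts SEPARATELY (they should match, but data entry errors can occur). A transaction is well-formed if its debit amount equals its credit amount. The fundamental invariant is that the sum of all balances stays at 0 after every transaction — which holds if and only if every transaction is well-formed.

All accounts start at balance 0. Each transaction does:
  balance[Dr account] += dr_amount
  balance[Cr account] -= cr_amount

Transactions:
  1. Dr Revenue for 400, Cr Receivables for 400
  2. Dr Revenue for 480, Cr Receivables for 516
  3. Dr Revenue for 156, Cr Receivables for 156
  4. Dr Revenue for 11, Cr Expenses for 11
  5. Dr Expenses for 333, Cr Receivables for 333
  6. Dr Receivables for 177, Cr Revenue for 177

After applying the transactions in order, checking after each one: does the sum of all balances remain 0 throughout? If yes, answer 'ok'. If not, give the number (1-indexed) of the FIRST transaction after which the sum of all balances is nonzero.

Answer: 2

Derivation:
After txn 1: dr=400 cr=400 sum_balances=0
After txn 2: dr=480 cr=516 sum_balances=-36
After txn 3: dr=156 cr=156 sum_balances=-36
After txn 4: dr=11 cr=11 sum_balances=-36
After txn 5: dr=333 cr=333 sum_balances=-36
After txn 6: dr=177 cr=177 sum_balances=-36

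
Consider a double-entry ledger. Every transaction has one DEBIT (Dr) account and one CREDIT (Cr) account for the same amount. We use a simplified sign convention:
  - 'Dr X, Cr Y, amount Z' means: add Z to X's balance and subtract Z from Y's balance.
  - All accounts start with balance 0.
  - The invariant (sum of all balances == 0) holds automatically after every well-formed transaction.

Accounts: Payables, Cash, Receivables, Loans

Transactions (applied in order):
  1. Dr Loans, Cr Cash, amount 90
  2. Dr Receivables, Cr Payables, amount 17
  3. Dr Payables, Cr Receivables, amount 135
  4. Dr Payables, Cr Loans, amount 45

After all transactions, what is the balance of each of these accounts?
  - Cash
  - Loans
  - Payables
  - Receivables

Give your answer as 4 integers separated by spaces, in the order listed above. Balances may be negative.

Answer: -90 45 163 -118

Derivation:
After txn 1 (Dr Loans, Cr Cash, amount 90): Cash=-90 Loans=90
After txn 2 (Dr Receivables, Cr Payables, amount 17): Cash=-90 Loans=90 Payables=-17 Receivables=17
After txn 3 (Dr Payables, Cr Receivables, amount 135): Cash=-90 Loans=90 Payables=118 Receivables=-118
After txn 4 (Dr Payables, Cr Loans, amount 45): Cash=-90 Loans=45 Payables=163 Receivables=-118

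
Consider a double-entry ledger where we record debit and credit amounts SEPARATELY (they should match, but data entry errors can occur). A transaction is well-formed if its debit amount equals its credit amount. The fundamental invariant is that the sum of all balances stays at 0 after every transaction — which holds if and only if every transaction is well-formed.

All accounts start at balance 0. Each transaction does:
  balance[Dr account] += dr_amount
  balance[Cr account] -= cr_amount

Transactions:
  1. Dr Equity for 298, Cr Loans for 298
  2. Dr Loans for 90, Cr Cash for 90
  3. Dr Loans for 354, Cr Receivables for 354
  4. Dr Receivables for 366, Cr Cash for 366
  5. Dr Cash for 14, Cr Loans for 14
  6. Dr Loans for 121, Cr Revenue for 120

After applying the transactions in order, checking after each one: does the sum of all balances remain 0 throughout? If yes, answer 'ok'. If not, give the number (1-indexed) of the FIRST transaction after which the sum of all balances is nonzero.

Answer: 6

Derivation:
After txn 1: dr=298 cr=298 sum_balances=0
After txn 2: dr=90 cr=90 sum_balances=0
After txn 3: dr=354 cr=354 sum_balances=0
After txn 4: dr=366 cr=366 sum_balances=0
After txn 5: dr=14 cr=14 sum_balances=0
After txn 6: dr=121 cr=120 sum_balances=1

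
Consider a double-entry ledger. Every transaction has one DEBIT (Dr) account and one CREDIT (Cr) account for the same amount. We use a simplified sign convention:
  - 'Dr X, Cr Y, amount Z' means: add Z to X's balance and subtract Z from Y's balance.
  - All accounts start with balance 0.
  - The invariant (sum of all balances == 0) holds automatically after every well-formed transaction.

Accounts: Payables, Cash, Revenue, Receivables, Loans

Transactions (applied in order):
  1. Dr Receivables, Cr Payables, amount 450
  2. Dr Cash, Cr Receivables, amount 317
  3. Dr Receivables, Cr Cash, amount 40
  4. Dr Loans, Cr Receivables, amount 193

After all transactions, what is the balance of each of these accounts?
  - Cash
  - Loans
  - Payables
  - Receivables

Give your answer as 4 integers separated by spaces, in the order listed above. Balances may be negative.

After txn 1 (Dr Receivables, Cr Payables, amount 450): Payables=-450 Receivables=450
After txn 2 (Dr Cash, Cr Receivables, amount 317): Cash=317 Payables=-450 Receivables=133
After txn 3 (Dr Receivables, Cr Cash, amount 40): Cash=277 Payables=-450 Receivables=173
After txn 4 (Dr Loans, Cr Receivables, amount 193): Cash=277 Loans=193 Payables=-450 Receivables=-20

Answer: 277 193 -450 -20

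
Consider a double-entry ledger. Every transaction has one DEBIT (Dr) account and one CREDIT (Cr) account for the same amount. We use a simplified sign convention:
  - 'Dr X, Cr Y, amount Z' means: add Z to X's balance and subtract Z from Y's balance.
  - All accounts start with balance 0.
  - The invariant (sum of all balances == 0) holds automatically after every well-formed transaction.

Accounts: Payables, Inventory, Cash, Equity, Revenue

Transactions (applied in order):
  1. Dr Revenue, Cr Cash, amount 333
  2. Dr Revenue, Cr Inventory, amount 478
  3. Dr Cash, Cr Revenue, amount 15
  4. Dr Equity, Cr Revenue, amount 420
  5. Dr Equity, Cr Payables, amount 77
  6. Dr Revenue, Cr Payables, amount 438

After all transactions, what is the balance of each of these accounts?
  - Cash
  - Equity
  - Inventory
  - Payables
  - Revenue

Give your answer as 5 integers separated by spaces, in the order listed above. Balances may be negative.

Answer: -318 497 -478 -515 814

Derivation:
After txn 1 (Dr Revenue, Cr Cash, amount 333): Cash=-333 Revenue=333
After txn 2 (Dr Revenue, Cr Inventory, amount 478): Cash=-333 Inventory=-478 Revenue=811
After txn 3 (Dr Cash, Cr Revenue, amount 15): Cash=-318 Inventory=-478 Revenue=796
After txn 4 (Dr Equity, Cr Revenue, amount 420): Cash=-318 Equity=420 Inventory=-478 Revenue=376
After txn 5 (Dr Equity, Cr Payables, amount 77): Cash=-318 Equity=497 Inventory=-478 Payables=-77 Revenue=376
After txn 6 (Dr Revenue, Cr Payables, amount 438): Cash=-318 Equity=497 Inventory=-478 Payables=-515 Revenue=814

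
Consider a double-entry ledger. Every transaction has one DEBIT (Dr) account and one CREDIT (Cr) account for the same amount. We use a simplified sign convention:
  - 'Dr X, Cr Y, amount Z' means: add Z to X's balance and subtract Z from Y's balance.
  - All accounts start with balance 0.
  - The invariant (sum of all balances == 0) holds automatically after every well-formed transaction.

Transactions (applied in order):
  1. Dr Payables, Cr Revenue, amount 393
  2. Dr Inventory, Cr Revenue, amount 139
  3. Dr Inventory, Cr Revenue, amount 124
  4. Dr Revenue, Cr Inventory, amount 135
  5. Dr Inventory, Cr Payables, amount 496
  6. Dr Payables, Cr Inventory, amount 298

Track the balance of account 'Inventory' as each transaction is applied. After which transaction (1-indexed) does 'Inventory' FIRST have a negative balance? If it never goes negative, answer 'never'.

After txn 1: Inventory=0
After txn 2: Inventory=139
After txn 3: Inventory=263
After txn 4: Inventory=128
After txn 5: Inventory=624
After txn 6: Inventory=326

Answer: never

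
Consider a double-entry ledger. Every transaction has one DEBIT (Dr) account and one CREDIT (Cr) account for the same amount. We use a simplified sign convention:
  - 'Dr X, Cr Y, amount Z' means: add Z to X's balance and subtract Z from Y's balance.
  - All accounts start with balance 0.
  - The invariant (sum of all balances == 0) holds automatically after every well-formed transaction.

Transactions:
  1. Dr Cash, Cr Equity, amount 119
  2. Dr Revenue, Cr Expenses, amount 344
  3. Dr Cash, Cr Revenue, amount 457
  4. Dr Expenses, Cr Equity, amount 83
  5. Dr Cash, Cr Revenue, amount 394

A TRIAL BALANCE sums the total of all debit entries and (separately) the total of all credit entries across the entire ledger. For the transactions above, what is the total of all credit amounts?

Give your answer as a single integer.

Answer: 1397

Derivation:
Txn 1: credit+=119
Txn 2: credit+=344
Txn 3: credit+=457
Txn 4: credit+=83
Txn 5: credit+=394
Total credits = 1397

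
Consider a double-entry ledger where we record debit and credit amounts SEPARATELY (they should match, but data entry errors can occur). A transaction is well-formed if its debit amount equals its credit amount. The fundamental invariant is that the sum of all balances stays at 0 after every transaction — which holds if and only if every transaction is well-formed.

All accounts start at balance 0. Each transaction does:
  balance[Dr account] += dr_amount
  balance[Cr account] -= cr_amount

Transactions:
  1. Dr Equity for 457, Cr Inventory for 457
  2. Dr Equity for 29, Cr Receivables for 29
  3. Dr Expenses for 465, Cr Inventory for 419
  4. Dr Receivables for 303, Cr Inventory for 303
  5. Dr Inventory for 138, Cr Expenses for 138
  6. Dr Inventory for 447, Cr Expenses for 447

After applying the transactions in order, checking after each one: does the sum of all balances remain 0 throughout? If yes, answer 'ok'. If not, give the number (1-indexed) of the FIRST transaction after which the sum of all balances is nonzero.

Answer: 3

Derivation:
After txn 1: dr=457 cr=457 sum_balances=0
After txn 2: dr=29 cr=29 sum_balances=0
After txn 3: dr=465 cr=419 sum_balances=46
After txn 4: dr=303 cr=303 sum_balances=46
After txn 5: dr=138 cr=138 sum_balances=46
After txn 6: dr=447 cr=447 sum_balances=46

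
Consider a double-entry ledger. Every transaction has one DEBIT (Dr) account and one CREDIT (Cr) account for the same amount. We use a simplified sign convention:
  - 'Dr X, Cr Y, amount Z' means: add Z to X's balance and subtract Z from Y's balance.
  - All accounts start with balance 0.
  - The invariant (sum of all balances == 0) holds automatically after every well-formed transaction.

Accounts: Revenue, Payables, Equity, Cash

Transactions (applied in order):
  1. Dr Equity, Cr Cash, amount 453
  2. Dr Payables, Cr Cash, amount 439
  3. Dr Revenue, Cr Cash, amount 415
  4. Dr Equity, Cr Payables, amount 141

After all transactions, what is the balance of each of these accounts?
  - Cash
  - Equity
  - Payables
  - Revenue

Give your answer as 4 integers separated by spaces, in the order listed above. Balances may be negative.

Answer: -1307 594 298 415

Derivation:
After txn 1 (Dr Equity, Cr Cash, amount 453): Cash=-453 Equity=453
After txn 2 (Dr Payables, Cr Cash, amount 439): Cash=-892 Equity=453 Payables=439
After txn 3 (Dr Revenue, Cr Cash, amount 415): Cash=-1307 Equity=453 Payables=439 Revenue=415
After txn 4 (Dr Equity, Cr Payables, amount 141): Cash=-1307 Equity=594 Payables=298 Revenue=415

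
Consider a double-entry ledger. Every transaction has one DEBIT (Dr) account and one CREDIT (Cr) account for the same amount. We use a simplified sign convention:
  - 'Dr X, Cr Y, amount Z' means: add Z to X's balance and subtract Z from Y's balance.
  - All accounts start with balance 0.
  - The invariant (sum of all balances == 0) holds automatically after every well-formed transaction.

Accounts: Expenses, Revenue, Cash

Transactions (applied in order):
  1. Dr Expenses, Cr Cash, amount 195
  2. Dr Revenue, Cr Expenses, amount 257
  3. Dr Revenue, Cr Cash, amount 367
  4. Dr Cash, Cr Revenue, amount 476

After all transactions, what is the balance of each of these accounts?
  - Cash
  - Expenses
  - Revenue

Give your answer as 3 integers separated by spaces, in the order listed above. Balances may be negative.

Answer: -86 -62 148

Derivation:
After txn 1 (Dr Expenses, Cr Cash, amount 195): Cash=-195 Expenses=195
After txn 2 (Dr Revenue, Cr Expenses, amount 257): Cash=-195 Expenses=-62 Revenue=257
After txn 3 (Dr Revenue, Cr Cash, amount 367): Cash=-562 Expenses=-62 Revenue=624
After txn 4 (Dr Cash, Cr Revenue, amount 476): Cash=-86 Expenses=-62 Revenue=148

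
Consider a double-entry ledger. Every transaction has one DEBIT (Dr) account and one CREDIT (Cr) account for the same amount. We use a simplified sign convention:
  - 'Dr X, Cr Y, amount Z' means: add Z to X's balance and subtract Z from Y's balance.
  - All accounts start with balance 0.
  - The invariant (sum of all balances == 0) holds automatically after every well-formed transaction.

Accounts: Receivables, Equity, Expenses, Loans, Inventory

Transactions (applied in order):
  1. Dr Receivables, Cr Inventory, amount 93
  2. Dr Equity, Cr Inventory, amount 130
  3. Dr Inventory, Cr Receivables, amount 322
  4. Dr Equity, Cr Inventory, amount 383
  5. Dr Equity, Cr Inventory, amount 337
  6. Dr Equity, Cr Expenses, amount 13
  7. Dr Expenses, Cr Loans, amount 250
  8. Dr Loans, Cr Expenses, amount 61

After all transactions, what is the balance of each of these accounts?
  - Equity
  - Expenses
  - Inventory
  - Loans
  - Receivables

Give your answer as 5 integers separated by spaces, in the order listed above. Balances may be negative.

Answer: 863 176 -621 -189 -229

Derivation:
After txn 1 (Dr Receivables, Cr Inventory, amount 93): Inventory=-93 Receivables=93
After txn 2 (Dr Equity, Cr Inventory, amount 130): Equity=130 Inventory=-223 Receivables=93
After txn 3 (Dr Inventory, Cr Receivables, amount 322): Equity=130 Inventory=99 Receivables=-229
After txn 4 (Dr Equity, Cr Inventory, amount 383): Equity=513 Inventory=-284 Receivables=-229
After txn 5 (Dr Equity, Cr Inventory, amount 337): Equity=850 Inventory=-621 Receivables=-229
After txn 6 (Dr Equity, Cr Expenses, amount 13): Equity=863 Expenses=-13 Inventory=-621 Receivables=-229
After txn 7 (Dr Expenses, Cr Loans, amount 250): Equity=863 Expenses=237 Inventory=-621 Loans=-250 Receivables=-229
After txn 8 (Dr Loans, Cr Expenses, amount 61): Equity=863 Expenses=176 Inventory=-621 Loans=-189 Receivables=-229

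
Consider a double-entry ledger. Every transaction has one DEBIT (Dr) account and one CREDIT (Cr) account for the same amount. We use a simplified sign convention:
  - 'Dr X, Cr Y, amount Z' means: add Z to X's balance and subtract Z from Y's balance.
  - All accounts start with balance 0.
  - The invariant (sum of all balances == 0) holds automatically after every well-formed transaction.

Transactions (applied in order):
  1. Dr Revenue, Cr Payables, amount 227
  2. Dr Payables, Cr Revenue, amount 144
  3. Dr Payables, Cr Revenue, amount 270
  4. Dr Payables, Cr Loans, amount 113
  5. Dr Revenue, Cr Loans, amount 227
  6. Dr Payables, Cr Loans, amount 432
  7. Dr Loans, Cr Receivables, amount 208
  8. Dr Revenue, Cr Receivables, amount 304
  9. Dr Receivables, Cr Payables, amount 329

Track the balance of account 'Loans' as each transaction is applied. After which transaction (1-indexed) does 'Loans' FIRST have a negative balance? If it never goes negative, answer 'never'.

Answer: 4

Derivation:
After txn 1: Loans=0
After txn 2: Loans=0
After txn 3: Loans=0
After txn 4: Loans=-113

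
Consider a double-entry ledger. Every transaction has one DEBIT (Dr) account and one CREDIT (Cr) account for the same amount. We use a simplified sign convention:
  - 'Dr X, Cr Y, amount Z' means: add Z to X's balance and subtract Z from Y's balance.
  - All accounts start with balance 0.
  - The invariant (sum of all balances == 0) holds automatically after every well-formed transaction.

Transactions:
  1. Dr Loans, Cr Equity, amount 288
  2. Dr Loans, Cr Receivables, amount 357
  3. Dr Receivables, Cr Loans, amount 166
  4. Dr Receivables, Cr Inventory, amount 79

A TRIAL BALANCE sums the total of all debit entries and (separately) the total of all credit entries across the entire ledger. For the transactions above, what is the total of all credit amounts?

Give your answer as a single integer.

Answer: 890

Derivation:
Txn 1: credit+=288
Txn 2: credit+=357
Txn 3: credit+=166
Txn 4: credit+=79
Total credits = 890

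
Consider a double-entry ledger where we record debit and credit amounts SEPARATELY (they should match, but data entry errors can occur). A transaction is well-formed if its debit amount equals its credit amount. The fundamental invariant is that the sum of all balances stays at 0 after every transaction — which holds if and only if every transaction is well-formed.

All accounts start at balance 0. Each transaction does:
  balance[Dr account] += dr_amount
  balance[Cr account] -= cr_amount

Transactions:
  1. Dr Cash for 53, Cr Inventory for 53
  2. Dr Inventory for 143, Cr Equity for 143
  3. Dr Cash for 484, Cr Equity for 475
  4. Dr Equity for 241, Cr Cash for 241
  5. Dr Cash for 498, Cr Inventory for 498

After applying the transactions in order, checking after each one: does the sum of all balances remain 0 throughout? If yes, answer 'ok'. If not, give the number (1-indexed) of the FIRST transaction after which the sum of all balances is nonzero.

After txn 1: dr=53 cr=53 sum_balances=0
After txn 2: dr=143 cr=143 sum_balances=0
After txn 3: dr=484 cr=475 sum_balances=9
After txn 4: dr=241 cr=241 sum_balances=9
After txn 5: dr=498 cr=498 sum_balances=9

Answer: 3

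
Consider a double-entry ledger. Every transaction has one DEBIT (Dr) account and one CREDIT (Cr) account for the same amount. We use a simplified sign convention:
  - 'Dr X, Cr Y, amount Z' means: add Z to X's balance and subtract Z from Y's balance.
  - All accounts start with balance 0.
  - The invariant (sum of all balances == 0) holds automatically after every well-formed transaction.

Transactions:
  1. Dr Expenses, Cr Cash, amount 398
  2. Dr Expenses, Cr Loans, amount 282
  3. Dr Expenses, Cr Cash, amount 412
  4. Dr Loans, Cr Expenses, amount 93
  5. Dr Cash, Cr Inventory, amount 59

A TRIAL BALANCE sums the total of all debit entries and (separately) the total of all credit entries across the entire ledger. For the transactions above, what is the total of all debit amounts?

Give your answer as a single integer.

Answer: 1244

Derivation:
Txn 1: debit+=398
Txn 2: debit+=282
Txn 3: debit+=412
Txn 4: debit+=93
Txn 5: debit+=59
Total debits = 1244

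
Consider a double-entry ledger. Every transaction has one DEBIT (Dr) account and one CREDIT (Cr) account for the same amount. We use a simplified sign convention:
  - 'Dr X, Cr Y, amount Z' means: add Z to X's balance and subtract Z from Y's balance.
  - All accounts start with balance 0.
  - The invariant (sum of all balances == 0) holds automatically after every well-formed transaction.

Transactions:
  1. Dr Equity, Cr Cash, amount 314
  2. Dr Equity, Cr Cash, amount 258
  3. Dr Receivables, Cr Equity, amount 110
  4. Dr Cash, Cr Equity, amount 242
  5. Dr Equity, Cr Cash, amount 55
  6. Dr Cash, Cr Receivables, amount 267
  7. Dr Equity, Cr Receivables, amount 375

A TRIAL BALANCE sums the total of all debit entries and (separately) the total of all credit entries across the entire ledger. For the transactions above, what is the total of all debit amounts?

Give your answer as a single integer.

Answer: 1621

Derivation:
Txn 1: debit+=314
Txn 2: debit+=258
Txn 3: debit+=110
Txn 4: debit+=242
Txn 5: debit+=55
Txn 6: debit+=267
Txn 7: debit+=375
Total debits = 1621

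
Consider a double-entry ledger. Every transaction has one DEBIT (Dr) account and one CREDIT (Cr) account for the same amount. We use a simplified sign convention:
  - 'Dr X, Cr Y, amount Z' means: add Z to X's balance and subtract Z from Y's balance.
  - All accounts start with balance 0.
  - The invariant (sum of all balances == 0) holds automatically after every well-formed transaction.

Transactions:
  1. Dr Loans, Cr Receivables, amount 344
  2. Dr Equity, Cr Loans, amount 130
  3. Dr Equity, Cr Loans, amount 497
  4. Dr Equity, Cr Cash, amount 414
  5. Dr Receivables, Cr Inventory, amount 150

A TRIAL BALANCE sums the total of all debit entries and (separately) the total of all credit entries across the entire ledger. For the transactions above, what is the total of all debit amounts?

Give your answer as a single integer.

Txn 1: debit+=344
Txn 2: debit+=130
Txn 3: debit+=497
Txn 4: debit+=414
Txn 5: debit+=150
Total debits = 1535

Answer: 1535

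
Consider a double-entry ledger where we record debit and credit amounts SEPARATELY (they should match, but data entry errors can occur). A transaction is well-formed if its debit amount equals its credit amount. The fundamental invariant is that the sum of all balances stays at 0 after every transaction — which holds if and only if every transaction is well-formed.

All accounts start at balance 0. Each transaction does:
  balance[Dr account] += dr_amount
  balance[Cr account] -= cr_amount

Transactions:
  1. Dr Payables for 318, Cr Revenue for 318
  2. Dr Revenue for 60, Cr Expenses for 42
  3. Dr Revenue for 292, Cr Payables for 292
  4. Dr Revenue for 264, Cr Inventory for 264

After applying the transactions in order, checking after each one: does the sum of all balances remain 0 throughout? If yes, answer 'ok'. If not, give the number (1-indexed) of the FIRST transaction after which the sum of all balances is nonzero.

After txn 1: dr=318 cr=318 sum_balances=0
After txn 2: dr=60 cr=42 sum_balances=18
After txn 3: dr=292 cr=292 sum_balances=18
After txn 4: dr=264 cr=264 sum_balances=18

Answer: 2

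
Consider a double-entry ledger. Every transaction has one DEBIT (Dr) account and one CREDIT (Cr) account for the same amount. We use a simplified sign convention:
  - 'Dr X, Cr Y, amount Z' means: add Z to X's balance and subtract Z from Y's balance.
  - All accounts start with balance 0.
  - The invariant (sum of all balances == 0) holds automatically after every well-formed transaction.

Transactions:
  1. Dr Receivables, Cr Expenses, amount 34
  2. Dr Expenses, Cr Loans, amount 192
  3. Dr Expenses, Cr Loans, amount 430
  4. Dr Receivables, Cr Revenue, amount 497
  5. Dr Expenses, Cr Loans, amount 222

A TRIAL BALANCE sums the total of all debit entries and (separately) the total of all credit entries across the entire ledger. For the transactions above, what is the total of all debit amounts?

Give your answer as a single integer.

Txn 1: debit+=34
Txn 2: debit+=192
Txn 3: debit+=430
Txn 4: debit+=497
Txn 5: debit+=222
Total debits = 1375

Answer: 1375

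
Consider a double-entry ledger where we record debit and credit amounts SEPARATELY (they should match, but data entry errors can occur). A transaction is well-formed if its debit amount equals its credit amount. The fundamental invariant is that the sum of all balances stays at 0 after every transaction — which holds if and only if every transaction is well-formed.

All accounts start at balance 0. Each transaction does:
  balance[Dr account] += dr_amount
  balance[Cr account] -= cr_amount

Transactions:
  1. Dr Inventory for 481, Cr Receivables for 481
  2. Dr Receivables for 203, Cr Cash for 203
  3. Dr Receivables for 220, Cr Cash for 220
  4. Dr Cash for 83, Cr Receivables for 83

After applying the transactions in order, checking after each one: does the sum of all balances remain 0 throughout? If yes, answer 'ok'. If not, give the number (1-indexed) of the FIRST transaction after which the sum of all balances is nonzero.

After txn 1: dr=481 cr=481 sum_balances=0
After txn 2: dr=203 cr=203 sum_balances=0
After txn 3: dr=220 cr=220 sum_balances=0
After txn 4: dr=83 cr=83 sum_balances=0

Answer: ok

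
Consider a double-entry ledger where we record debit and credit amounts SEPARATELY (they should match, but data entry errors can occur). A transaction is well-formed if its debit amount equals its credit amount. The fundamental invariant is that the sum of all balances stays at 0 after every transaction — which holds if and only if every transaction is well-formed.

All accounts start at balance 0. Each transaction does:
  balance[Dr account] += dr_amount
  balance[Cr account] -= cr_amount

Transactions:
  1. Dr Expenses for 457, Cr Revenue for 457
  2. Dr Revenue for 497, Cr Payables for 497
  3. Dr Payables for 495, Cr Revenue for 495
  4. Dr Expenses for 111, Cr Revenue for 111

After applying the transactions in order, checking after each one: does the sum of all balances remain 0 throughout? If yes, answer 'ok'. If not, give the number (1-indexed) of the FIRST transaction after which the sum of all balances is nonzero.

Answer: ok

Derivation:
After txn 1: dr=457 cr=457 sum_balances=0
After txn 2: dr=497 cr=497 sum_balances=0
After txn 3: dr=495 cr=495 sum_balances=0
After txn 4: dr=111 cr=111 sum_balances=0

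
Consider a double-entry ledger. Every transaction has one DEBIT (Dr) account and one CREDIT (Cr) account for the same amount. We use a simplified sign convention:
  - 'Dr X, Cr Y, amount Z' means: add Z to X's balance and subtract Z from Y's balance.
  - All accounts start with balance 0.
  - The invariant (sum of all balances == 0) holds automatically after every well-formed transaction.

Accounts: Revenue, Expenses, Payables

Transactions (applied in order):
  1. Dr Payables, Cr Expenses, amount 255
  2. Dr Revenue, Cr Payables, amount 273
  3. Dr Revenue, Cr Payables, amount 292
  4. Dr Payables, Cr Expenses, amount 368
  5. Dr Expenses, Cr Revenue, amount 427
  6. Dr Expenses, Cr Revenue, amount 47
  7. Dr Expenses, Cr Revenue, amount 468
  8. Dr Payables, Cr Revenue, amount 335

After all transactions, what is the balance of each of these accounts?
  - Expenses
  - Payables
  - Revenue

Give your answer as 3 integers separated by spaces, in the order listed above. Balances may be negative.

After txn 1 (Dr Payables, Cr Expenses, amount 255): Expenses=-255 Payables=255
After txn 2 (Dr Revenue, Cr Payables, amount 273): Expenses=-255 Payables=-18 Revenue=273
After txn 3 (Dr Revenue, Cr Payables, amount 292): Expenses=-255 Payables=-310 Revenue=565
After txn 4 (Dr Payables, Cr Expenses, amount 368): Expenses=-623 Payables=58 Revenue=565
After txn 5 (Dr Expenses, Cr Revenue, amount 427): Expenses=-196 Payables=58 Revenue=138
After txn 6 (Dr Expenses, Cr Revenue, amount 47): Expenses=-149 Payables=58 Revenue=91
After txn 7 (Dr Expenses, Cr Revenue, amount 468): Expenses=319 Payables=58 Revenue=-377
After txn 8 (Dr Payables, Cr Revenue, amount 335): Expenses=319 Payables=393 Revenue=-712

Answer: 319 393 -712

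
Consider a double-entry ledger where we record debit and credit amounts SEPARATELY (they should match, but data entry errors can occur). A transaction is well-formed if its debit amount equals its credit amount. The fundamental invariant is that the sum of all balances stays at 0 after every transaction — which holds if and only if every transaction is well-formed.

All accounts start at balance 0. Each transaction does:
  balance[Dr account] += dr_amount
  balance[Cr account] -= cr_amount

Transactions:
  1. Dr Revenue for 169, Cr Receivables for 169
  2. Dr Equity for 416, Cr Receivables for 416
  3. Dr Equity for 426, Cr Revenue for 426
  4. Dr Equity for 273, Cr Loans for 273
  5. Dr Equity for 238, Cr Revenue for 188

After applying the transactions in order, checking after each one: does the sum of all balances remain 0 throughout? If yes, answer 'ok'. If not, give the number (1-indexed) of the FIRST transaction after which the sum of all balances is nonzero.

After txn 1: dr=169 cr=169 sum_balances=0
After txn 2: dr=416 cr=416 sum_balances=0
After txn 3: dr=426 cr=426 sum_balances=0
After txn 4: dr=273 cr=273 sum_balances=0
After txn 5: dr=238 cr=188 sum_balances=50

Answer: 5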